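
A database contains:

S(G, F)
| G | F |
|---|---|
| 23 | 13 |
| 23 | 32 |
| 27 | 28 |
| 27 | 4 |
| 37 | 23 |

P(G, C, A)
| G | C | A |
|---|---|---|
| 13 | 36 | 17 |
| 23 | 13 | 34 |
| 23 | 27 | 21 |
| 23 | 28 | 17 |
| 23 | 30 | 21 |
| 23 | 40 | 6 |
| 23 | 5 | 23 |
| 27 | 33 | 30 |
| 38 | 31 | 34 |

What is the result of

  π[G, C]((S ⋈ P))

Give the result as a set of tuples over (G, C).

{(23, 13), (23, 27), (23, 28), (23, 30), (23, 40), (23, 5), (27, 33)}

Natural join on G: {(23, 13, 13, 34), (23, 13, 27, 21), (23, 13, 28, 17), (23, 13, 30, 21), (23, 13, 40, 6), (23, 13, 5, 23), (23, 32, 13, 34), (23, 32, 27, 21), (23, 32, 28, 17), (23, 32, 30, 21), (23, 32, 40, 6), (23, 32, 5, 23), (27, 28, 33, 30), (27, 4, 33, 30)}
π_{G, C} gives {(23, 13), (23, 27), (23, 28), (23, 30), (23, 40), (23, 5), (27, 33)} (7 duplicate(s) eliminated).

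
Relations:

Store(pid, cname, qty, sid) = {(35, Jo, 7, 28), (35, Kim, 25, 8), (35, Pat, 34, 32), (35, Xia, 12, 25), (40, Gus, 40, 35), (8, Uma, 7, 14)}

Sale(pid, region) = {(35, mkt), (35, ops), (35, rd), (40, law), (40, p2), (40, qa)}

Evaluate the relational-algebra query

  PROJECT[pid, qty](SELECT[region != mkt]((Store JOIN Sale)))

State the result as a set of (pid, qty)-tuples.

{(35, 12), (35, 25), (35, 34), (35, 7), (40, 40)}

Store ⋈ Sale (natural join on pid): {(35, Jo, 7, 28, mkt), (35, Jo, 7, 28, ops), (35, Jo, 7, 28, rd), (35, Kim, 25, 8, mkt), (35, Kim, 25, 8, ops), (35, Kim, 25, 8, rd), (35, Pat, 34, 32, mkt), (35, Pat, 34, 32, ops), (35, Pat, 34, 32, rd), (35, Xia, 12, 25, mkt), (35, Xia, 12, 25, ops), (35, Xia, 12, 25, rd), (40, Gus, 40, 35, law), (40, Gus, 40, 35, p2), (40, Gus, 40, 35, qa)}
σ[region != mkt]: keep tuples satisfying region != mkt → {(35, Jo, 7, 28, ops), (35, Jo, 7, 28, rd), (35, Kim, 25, 8, ops), (35, Kim, 25, 8, rd), (35, Pat, 34, 32, ops), (35, Pat, 34, 32, rd), (35, Xia, 12, 25, ops), (35, Xia, 12, 25, rd), (40, Gus, 40, 35, law), (40, Gus, 40, 35, p2), (40, Gus, 40, 35, qa)}
Projecting to pid, qty (6 duplicate(s) eliminated): {(35, 12), (35, 25), (35, 34), (35, 7), (40, 40)}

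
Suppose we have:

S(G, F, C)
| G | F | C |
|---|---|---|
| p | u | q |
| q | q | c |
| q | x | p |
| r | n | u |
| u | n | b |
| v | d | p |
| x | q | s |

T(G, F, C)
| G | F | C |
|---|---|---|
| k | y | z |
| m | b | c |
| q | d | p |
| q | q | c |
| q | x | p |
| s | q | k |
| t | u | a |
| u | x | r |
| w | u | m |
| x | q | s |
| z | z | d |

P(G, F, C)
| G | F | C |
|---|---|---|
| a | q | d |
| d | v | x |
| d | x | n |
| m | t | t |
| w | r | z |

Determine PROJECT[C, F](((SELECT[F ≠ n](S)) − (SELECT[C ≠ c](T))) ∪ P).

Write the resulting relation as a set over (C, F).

Filtering on F ≠ n leaves {(p, u, q), (q, q, c), (q, x, p), (v, d, p), (x, q, s)}.
Filtering on C ≠ c leaves {(k, y, z), (q, d, p), (q, x, p), (s, q, k), (t, u, a), (u, x, r), (w, u, m), (x, q, s), (z, z, d)}.
Difference: {(p, u, q), (q, q, c), (q, x, p), (v, d, p), (x, q, s)} with {(k, y, z), (q, d, p), (q, x, p), (s, q, k), (t, u, a), (u, x, r), (w, u, m), (x, q, s), (z, z, d)} → {(p, u, q), (q, q, c), (v, d, p)}
Union: {(p, u, q), (q, q, c), (v, d, p)} with {(a, q, d), (d, v, x), (d, x, n), (m, t, t), (w, r, z)} → {(a, q, d), (d, v, x), (d, x, n), (m, t, t), (p, u, q), (q, q, c), (v, d, p), (w, r, z)}
Projecting to C, F: {(c, q), (d, q), (n, x), (p, d), (q, u), (t, t), (x, v), (z, r)}

{(c, q), (d, q), (n, x), (p, d), (q, u), (t, t), (x, v), (z, r)}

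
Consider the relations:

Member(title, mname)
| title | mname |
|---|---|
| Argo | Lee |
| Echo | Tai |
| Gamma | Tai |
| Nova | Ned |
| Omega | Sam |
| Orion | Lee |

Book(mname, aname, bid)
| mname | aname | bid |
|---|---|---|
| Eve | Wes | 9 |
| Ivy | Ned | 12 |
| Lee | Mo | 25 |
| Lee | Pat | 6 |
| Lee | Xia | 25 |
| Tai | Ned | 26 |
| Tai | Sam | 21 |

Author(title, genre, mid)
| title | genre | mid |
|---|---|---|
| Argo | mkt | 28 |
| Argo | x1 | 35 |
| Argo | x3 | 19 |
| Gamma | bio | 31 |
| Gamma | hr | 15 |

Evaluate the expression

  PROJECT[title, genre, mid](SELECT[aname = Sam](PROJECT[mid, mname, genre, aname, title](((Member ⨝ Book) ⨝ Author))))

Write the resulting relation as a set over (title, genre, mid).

{(Gamma, bio, 31), (Gamma, hr, 15)}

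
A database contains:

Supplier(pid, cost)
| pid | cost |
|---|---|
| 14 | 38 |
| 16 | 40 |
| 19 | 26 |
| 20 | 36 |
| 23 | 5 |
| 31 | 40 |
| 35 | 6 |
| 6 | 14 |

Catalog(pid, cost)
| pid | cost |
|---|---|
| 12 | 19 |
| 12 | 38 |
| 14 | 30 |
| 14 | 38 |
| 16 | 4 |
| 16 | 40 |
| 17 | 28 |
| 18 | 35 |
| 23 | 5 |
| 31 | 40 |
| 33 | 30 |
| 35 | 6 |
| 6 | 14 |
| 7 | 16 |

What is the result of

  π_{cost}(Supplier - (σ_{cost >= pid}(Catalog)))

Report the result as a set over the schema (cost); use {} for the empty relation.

{26, 36, 5, 6}

Filtering on cost >= pid leaves {(12, 19), (12, 38), (14, 30), (14, 38), (16, 40), (17, 28), (18, 35), (31, 40), (6, 14), (7, 16)}.
Difference: {(14, 38), (16, 40), (19, 26), (20, 36), (23, 5), (31, 40), (35, 6), (6, 14)} with {(12, 19), (12, 38), (14, 30), (14, 38), (16, 40), (17, 28), (18, 35), (31, 40), (6, 14), (7, 16)} → {(19, 26), (20, 36), (23, 5), (35, 6)}
Projecting to cost: {26, 36, 5, 6}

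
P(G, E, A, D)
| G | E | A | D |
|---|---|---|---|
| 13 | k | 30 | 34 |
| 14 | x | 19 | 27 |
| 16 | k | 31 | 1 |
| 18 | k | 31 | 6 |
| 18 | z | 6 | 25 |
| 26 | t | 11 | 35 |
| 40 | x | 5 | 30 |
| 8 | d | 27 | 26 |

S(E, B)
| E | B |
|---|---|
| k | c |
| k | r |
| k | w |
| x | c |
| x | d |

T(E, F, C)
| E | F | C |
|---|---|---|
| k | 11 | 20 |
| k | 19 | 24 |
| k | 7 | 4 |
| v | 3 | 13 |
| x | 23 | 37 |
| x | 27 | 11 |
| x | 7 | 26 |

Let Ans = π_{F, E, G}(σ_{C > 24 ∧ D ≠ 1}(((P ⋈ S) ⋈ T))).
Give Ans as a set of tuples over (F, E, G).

{(23, x, 14), (23, x, 40), (7, x, 14), (7, x, 40)}

Natural join on E: {(13, k, 30, 34, c), (13, k, 30, 34, r), (13, k, 30, 34, w), (14, x, 19, 27, c), (14, x, 19, 27, d), (16, k, 31, 1, c), (16, k, 31, 1, r), (16, k, 31, 1, w), (18, k, 31, 6, c), (18, k, 31, 6, r), (18, k, 31, 6, w), (40, x, 5, 30, c), (40, x, 5, 30, d)}
Natural join on E: {(13, k, 30, 34, c, 11, 20), (13, k, 30, 34, c, 19, 24), (13, k, 30, 34, c, 7, 4), (13, k, 30, 34, r, 11, 20), (13, k, 30, 34, r, 19, 24), (13, k, 30, 34, r, 7, 4), (13, k, 30, 34, w, 11, 20), (13, k, 30, 34, w, 19, 24), (13, k, 30, 34, w, 7, 4), (14, x, 19, 27, c, 23, 37), (14, x, 19, 27, c, 27, 11), (14, x, 19, 27, c, 7, 26), (14, x, 19, 27, d, 23, 37), (14, x, 19, 27, d, 27, 11), (14, x, 19, 27, d, 7, 26), (16, k, 31, 1, c, 11, 20), (16, k, 31, 1, c, 19, 24), (16, k, 31, 1, c, 7, 4), (16, k, 31, 1, r, 11, 20), (16, k, 31, 1, r, 19, 24), (16, k, 31, 1, r, 7, 4), (16, k, 31, 1, w, 11, 20), (16, k, 31, 1, w, 19, 24), (16, k, 31, 1, w, 7, 4), (18, k, 31, 6, c, 11, 20), (18, k, 31, 6, c, 19, 24), (18, k, 31, 6, c, 7, 4), (18, k, 31, 6, r, 11, 20), (18, k, 31, 6, r, 19, 24), (18, k, 31, 6, r, 7, 4), (18, k, 31, 6, w, 11, 20), (18, k, 31, 6, w, 19, 24), (18, k, 31, 6, w, 7, 4), (40, x, 5, 30, c, 23, 37), (40, x, 5, 30, c, 27, 11), (40, x, 5, 30, c, 7, 26), (40, x, 5, 30, d, 23, 37), (40, x, 5, 30, d, 27, 11), (40, x, 5, 30, d, 7, 26)}
Selection C > 24 ∧ D ≠ 1: {(14, x, 19, 27, c, 23, 37), (14, x, 19, 27, c, 7, 26), (14, x, 19, 27, d, 23, 37), (14, x, 19, 27, d, 7, 26), (40, x, 5, 30, c, 23, 37), (40, x, 5, 30, c, 7, 26), (40, x, 5, 30, d, 23, 37), (40, x, 5, 30, d, 7, 26)}
Keep only column(s) F, E, G (4 duplicate(s) eliminated): {(23, x, 14), (23, x, 40), (7, x, 14), (7, x, 40)}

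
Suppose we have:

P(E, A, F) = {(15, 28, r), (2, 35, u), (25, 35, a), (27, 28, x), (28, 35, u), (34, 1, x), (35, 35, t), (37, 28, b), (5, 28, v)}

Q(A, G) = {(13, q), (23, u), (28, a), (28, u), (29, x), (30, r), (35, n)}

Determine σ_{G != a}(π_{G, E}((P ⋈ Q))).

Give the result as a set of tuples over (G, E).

Joining P and Q on A yields {(15, 28, r, a), (15, 28, r, u), (2, 35, u, n), (25, 35, a, n), (27, 28, x, a), (27, 28, x, u), (28, 35, u, n), (35, 35, t, n), (37, 28, b, a), (37, 28, b, u), (5, 28, v, a), (5, 28, v, u)}.
Projecting to G, E: {(a, 15), (a, 27), (a, 37), (a, 5), (n, 2), (n, 25), (n, 28), (n, 35), (u, 15), (u, 27), (u, 37), (u, 5)}
Selection G != a: {(n, 2), (n, 25), (n, 28), (n, 35), (u, 15), (u, 27), (u, 37), (u, 5)}

{(n, 2), (n, 25), (n, 28), (n, 35), (u, 15), (u, 27), (u, 37), (u, 5)}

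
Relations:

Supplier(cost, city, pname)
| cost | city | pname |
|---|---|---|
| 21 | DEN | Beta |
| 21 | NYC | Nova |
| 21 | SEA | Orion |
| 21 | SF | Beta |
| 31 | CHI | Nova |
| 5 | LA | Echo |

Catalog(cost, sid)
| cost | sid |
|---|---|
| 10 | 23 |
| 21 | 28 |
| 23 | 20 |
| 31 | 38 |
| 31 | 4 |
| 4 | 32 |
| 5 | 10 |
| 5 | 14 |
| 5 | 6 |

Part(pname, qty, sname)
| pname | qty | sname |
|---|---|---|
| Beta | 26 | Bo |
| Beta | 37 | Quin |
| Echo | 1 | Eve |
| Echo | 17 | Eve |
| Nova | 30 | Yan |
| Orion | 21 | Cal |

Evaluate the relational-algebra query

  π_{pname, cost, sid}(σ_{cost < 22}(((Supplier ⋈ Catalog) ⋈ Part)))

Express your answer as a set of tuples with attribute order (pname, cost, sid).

Natural join on cost: {(21, DEN, Beta, 28), (21, NYC, Nova, 28), (21, SEA, Orion, 28), (21, SF, Beta, 28), (31, CHI, Nova, 38), (31, CHI, Nova, 4), (5, LA, Echo, 10), (5, LA, Echo, 14), (5, LA, Echo, 6)}
Natural join on pname: {(21, DEN, Beta, 28, 26, Bo), (21, DEN, Beta, 28, 37, Quin), (21, NYC, Nova, 28, 30, Yan), (21, SEA, Orion, 28, 21, Cal), (21, SF, Beta, 28, 26, Bo), (21, SF, Beta, 28, 37, Quin), (31, CHI, Nova, 38, 30, Yan), (31, CHI, Nova, 4, 30, Yan), (5, LA, Echo, 10, 1, Eve), (5, LA, Echo, 10, 17, Eve), (5, LA, Echo, 14, 1, Eve), (5, LA, Echo, 14, 17, Eve), (5, LA, Echo, 6, 1, Eve), (5, LA, Echo, 6, 17, Eve)}
Apply σ_{cost < 22}; surviving tuples: {(21, DEN, Beta, 28, 26, Bo), (21, DEN, Beta, 28, 37, Quin), (21, NYC, Nova, 28, 30, Yan), (21, SEA, Orion, 28, 21, Cal), (21, SF, Beta, 28, 26, Bo), (21, SF, Beta, 28, 37, Quin), (5, LA, Echo, 10, 1, Eve), (5, LA, Echo, 10, 17, Eve), (5, LA, Echo, 14, 1, Eve), (5, LA, Echo, 14, 17, Eve), (5, LA, Echo, 6, 1, Eve), (5, LA, Echo, 6, 17, Eve)}
π_{pname, cost, sid} gives {(Beta, 21, 28), (Echo, 5, 10), (Echo, 5, 14), (Echo, 5, 6), (Nova, 21, 28), (Orion, 21, 28)} (6 duplicate(s) eliminated).

{(Beta, 21, 28), (Echo, 5, 10), (Echo, 5, 14), (Echo, 5, 6), (Nova, 21, 28), (Orion, 21, 28)}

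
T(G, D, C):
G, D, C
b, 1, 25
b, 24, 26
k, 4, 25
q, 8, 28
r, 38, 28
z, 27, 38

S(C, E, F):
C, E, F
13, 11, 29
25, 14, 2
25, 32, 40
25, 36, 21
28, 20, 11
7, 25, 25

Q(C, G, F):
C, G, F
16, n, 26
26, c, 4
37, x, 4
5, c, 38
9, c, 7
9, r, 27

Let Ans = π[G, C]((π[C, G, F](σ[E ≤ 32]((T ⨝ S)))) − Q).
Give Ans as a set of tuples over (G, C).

{(b, 25), (k, 25), (q, 28), (r, 28)}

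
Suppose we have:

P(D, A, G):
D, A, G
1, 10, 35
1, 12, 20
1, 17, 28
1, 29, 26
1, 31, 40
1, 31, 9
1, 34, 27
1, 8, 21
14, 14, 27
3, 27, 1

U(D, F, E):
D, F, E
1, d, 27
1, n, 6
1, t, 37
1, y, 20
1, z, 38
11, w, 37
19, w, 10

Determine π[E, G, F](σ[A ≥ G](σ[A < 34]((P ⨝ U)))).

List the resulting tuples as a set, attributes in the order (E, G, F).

Joining P and U on D yields {(1, 10, 35, d, 27), (1, 10, 35, n, 6), (1, 10, 35, t, 37), (1, 10, 35, y, 20), (1, 10, 35, z, 38), (1, 12, 20, d, 27), (1, 12, 20, n, 6), (1, 12, 20, t, 37), (1, 12, 20, y, 20), (1, 12, 20, z, 38), (1, 17, 28, d, 27), (1, 17, 28, n, 6), (1, 17, 28, t, 37), (1, 17, 28, y, 20), (1, 17, 28, z, 38), (1, 29, 26, d, 27), (1, 29, 26, n, 6), (1, 29, 26, t, 37), (1, 29, 26, y, 20), (1, 29, 26, z, 38), (1, 31, 40, d, 27), (1, 31, 40, n, 6), (1, 31, 40, t, 37), (1, 31, 40, y, 20), (1, 31, 40, z, 38), (1, 31, 9, d, 27), (1, 31, 9, n, 6), (1, 31, 9, t, 37), (1, 31, 9, y, 20), (1, 31, 9, z, 38), (1, 34, 27, d, 27), (1, 34, 27, n, 6), (1, 34, 27, t, 37), (1, 34, 27, y, 20), (1, 34, 27, z, 38), (1, 8, 21, d, 27), (1, 8, 21, n, 6), (1, 8, 21, t, 37), (1, 8, 21, y, 20), (1, 8, 21, z, 38)}.
σ[A < 34]: keep tuples satisfying A < 34 → {(1, 10, 35, d, 27), (1, 10, 35, n, 6), (1, 10, 35, t, 37), (1, 10, 35, y, 20), (1, 10, 35, z, 38), (1, 12, 20, d, 27), (1, 12, 20, n, 6), (1, 12, 20, t, 37), (1, 12, 20, y, 20), (1, 12, 20, z, 38), (1, 17, 28, d, 27), (1, 17, 28, n, 6), (1, 17, 28, t, 37), (1, 17, 28, y, 20), (1, 17, 28, z, 38), (1, 29, 26, d, 27), (1, 29, 26, n, 6), (1, 29, 26, t, 37), (1, 29, 26, y, 20), (1, 29, 26, z, 38), (1, 31, 40, d, 27), (1, 31, 40, n, 6), (1, 31, 40, t, 37), (1, 31, 40, y, 20), (1, 31, 40, z, 38), (1, 31, 9, d, 27), (1, 31, 9, n, 6), (1, 31, 9, t, 37), (1, 31, 9, y, 20), (1, 31, 9, z, 38), (1, 8, 21, d, 27), (1, 8, 21, n, 6), (1, 8, 21, t, 37), (1, 8, 21, y, 20), (1, 8, 21, z, 38)}
σ[A ≥ G]: keep tuples satisfying A ≥ G → {(1, 29, 26, d, 27), (1, 29, 26, n, 6), (1, 29, 26, t, 37), (1, 29, 26, y, 20), (1, 29, 26, z, 38), (1, 31, 9, d, 27), (1, 31, 9, n, 6), (1, 31, 9, t, 37), (1, 31, 9, y, 20), (1, 31, 9, z, 38)}
Keep only column(s) E, G, F: {(20, 26, y), (20, 9, y), (27, 26, d), (27, 9, d), (37, 26, t), (37, 9, t), (38, 26, z), (38, 9, z), (6, 26, n), (6, 9, n)}

{(20, 26, y), (20, 9, y), (27, 26, d), (27, 9, d), (37, 26, t), (37, 9, t), (38, 26, z), (38, 9, z), (6, 26, n), (6, 9, n)}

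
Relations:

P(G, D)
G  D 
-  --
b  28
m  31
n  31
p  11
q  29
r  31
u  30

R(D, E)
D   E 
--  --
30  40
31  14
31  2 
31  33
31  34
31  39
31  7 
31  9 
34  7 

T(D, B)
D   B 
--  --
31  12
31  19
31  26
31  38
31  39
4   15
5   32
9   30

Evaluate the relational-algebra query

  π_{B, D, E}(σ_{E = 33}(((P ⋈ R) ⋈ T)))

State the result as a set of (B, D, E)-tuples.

{(12, 31, 33), (19, 31, 33), (26, 31, 33), (38, 31, 33), (39, 31, 33)}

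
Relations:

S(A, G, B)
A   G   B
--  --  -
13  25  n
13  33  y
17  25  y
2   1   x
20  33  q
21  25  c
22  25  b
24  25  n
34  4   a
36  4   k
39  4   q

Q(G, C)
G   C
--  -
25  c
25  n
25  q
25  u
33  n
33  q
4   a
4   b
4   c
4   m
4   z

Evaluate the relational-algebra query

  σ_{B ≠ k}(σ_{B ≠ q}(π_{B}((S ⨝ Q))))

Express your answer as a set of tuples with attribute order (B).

S ⋈ Q (natural join on G): {(13, 25, n, c), (13, 25, n, n), (13, 25, n, q), (13, 25, n, u), (13, 33, y, n), (13, 33, y, q), (17, 25, y, c), (17, 25, y, n), (17, 25, y, q), (17, 25, y, u), (20, 33, q, n), (20, 33, q, q), (21, 25, c, c), (21, 25, c, n), (21, 25, c, q), (21, 25, c, u), (22, 25, b, c), (22, 25, b, n), (22, 25, b, q), (22, 25, b, u), (24, 25, n, c), (24, 25, n, n), (24, 25, n, q), (24, 25, n, u), (34, 4, a, a), (34, 4, a, b), (34, 4, a, c), (34, 4, a, m), (34, 4, a, z), (36, 4, k, a), (36, 4, k, b), (36, 4, k, c), (36, 4, k, m), (36, 4, k, z), (39, 4, q, a), (39, 4, q, b), (39, 4, q, c), (39, 4, q, m), (39, 4, q, z)}
Projecting to B (32 duplicate(s) eliminated): {a, b, c, k, n, q, y}
Apply σ_{B ≠ q}; surviving tuples: {a, b, c, k, n, y}
Apply σ_{B ≠ k}; surviving tuples: {a, b, c, n, y}

{a, b, c, n, y}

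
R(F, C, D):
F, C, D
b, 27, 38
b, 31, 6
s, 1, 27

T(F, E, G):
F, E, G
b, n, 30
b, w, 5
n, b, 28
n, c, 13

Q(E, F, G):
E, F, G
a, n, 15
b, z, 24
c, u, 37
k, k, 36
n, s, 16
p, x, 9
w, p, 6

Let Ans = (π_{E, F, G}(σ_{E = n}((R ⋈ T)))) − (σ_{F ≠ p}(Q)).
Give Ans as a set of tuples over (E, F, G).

{(n, b, 30)}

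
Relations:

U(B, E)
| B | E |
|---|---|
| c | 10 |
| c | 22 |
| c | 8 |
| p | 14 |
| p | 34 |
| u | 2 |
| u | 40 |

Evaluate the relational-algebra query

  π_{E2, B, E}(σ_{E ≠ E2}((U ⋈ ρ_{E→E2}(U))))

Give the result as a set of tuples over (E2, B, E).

ρ[E→E2]: schema becomes (B, E2); tuples unchanged.
U ⋈ ρ_{E→E2}(U) (natural join on B): {(c, 10, 10), (c, 10, 22), (c, 10, 8), (c, 22, 10), (c, 22, 22), (c, 22, 8), (c, 8, 10), (c, 8, 22), (c, 8, 8), (p, 14, 14), (p, 14, 34), (p, 34, 14), (p, 34, 34), (u, 2, 2), (u, 2, 40), (u, 40, 2), (u, 40, 40)}
Filtering on E ≠ E2 leaves {(c, 10, 22), (c, 10, 8), (c, 22, 10), (c, 22, 8), (c, 8, 10), (c, 8, 22), (p, 14, 34), (p, 34, 14), (u, 2, 40), (u, 40, 2)}.
Keep only column(s) E2, B, E: {(10, c, 22), (10, c, 8), (14, p, 34), (2, u, 40), (22, c, 10), (22, c, 8), (34, p, 14), (40, u, 2), (8, c, 10), (8, c, 22)}

{(10, c, 22), (10, c, 8), (14, p, 34), (2, u, 40), (22, c, 10), (22, c, 8), (34, p, 14), (40, u, 2), (8, c, 10), (8, c, 22)}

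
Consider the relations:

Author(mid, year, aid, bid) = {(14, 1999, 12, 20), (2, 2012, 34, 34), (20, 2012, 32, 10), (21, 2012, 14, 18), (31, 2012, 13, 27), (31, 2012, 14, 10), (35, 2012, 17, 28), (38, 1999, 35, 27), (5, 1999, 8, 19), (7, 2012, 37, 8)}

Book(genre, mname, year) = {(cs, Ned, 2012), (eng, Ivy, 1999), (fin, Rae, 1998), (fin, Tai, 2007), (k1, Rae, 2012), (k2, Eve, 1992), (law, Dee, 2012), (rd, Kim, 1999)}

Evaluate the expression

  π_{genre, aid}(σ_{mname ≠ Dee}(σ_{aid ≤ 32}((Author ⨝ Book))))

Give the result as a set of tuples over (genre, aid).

{(cs, 13), (cs, 14), (cs, 17), (cs, 32), (eng, 12), (eng, 8), (k1, 13), (k1, 14), (k1, 17), (k1, 32), (rd, 12), (rd, 8)}

Joining Author and Book on year yields {(14, 1999, 12, 20, eng, Ivy), (14, 1999, 12, 20, rd, Kim), (2, 2012, 34, 34, cs, Ned), (2, 2012, 34, 34, k1, Rae), (2, 2012, 34, 34, law, Dee), (20, 2012, 32, 10, cs, Ned), (20, 2012, 32, 10, k1, Rae), (20, 2012, 32, 10, law, Dee), (21, 2012, 14, 18, cs, Ned), (21, 2012, 14, 18, k1, Rae), (21, 2012, 14, 18, law, Dee), (31, 2012, 13, 27, cs, Ned), (31, 2012, 13, 27, k1, Rae), (31, 2012, 13, 27, law, Dee), (31, 2012, 14, 10, cs, Ned), (31, 2012, 14, 10, k1, Rae), (31, 2012, 14, 10, law, Dee), (35, 2012, 17, 28, cs, Ned), (35, 2012, 17, 28, k1, Rae), (35, 2012, 17, 28, law, Dee), (38, 1999, 35, 27, eng, Ivy), (38, 1999, 35, 27, rd, Kim), (5, 1999, 8, 19, eng, Ivy), (5, 1999, 8, 19, rd, Kim), (7, 2012, 37, 8, cs, Ned), (7, 2012, 37, 8, k1, Rae), (7, 2012, 37, 8, law, Dee)}.
Filtering on aid ≤ 32 leaves {(14, 1999, 12, 20, eng, Ivy), (14, 1999, 12, 20, rd, Kim), (20, 2012, 32, 10, cs, Ned), (20, 2012, 32, 10, k1, Rae), (20, 2012, 32, 10, law, Dee), (21, 2012, 14, 18, cs, Ned), (21, 2012, 14, 18, k1, Rae), (21, 2012, 14, 18, law, Dee), (31, 2012, 13, 27, cs, Ned), (31, 2012, 13, 27, k1, Rae), (31, 2012, 13, 27, law, Dee), (31, 2012, 14, 10, cs, Ned), (31, 2012, 14, 10, k1, Rae), (31, 2012, 14, 10, law, Dee), (35, 2012, 17, 28, cs, Ned), (35, 2012, 17, 28, k1, Rae), (35, 2012, 17, 28, law, Dee), (5, 1999, 8, 19, eng, Ivy), (5, 1999, 8, 19, rd, Kim)}.
Filtering on mname ≠ Dee leaves {(14, 1999, 12, 20, eng, Ivy), (14, 1999, 12, 20, rd, Kim), (20, 2012, 32, 10, cs, Ned), (20, 2012, 32, 10, k1, Rae), (21, 2012, 14, 18, cs, Ned), (21, 2012, 14, 18, k1, Rae), (31, 2012, 13, 27, cs, Ned), (31, 2012, 13, 27, k1, Rae), (31, 2012, 14, 10, cs, Ned), (31, 2012, 14, 10, k1, Rae), (35, 2012, 17, 28, cs, Ned), (35, 2012, 17, 28, k1, Rae), (5, 1999, 8, 19, eng, Ivy), (5, 1999, 8, 19, rd, Kim)}.
π[genre, aid]: project onto (genre, aid) (2 duplicate(s) eliminated) → {(cs, 13), (cs, 14), (cs, 17), (cs, 32), (eng, 12), (eng, 8), (k1, 13), (k1, 14), (k1, 17), (k1, 32), (rd, 12), (rd, 8)}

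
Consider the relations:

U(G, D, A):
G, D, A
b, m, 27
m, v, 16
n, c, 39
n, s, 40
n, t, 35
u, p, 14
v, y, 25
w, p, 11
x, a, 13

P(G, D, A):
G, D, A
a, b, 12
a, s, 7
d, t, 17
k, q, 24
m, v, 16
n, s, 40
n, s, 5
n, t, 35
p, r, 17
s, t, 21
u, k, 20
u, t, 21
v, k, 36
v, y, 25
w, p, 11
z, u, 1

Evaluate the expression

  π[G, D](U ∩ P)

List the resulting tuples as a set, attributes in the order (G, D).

Taking the intersection: {(m, v, 16), (n, s, 40), (n, t, 35), (v, y, 25), (w, p, 11)}
π[G, D]: project onto (G, D) → {(m, v), (n, s), (n, t), (v, y), (w, p)}

{(m, v), (n, s), (n, t), (v, y), (w, p)}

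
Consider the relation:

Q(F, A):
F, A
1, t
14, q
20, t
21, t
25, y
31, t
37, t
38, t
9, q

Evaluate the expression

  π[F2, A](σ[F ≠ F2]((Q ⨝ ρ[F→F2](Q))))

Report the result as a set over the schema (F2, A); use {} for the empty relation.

{(1, t), (14, q), (20, t), (21, t), (31, t), (37, t), (38, t), (9, q)}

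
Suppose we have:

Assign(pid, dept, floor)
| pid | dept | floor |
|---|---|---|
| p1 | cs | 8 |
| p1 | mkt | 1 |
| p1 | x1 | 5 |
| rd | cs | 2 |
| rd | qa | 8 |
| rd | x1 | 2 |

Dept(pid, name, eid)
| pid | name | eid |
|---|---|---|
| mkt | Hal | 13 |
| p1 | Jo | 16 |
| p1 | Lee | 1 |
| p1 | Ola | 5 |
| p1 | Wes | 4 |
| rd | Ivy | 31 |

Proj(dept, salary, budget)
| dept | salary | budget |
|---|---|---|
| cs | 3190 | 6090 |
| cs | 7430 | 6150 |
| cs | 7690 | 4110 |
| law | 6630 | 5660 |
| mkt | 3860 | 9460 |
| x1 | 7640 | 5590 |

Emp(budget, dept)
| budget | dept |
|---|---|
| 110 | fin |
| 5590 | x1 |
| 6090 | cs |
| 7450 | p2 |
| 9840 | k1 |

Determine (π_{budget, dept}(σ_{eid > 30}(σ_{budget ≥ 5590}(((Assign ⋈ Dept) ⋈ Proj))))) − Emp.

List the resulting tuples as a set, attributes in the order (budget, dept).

Assign ⋈ Dept (natural join on pid): {(p1, cs, 8, Jo, 16), (p1, cs, 8, Lee, 1), (p1, cs, 8, Ola, 5), (p1, cs, 8, Wes, 4), (p1, mkt, 1, Jo, 16), (p1, mkt, 1, Lee, 1), (p1, mkt, 1, Ola, 5), (p1, mkt, 1, Wes, 4), (p1, x1, 5, Jo, 16), (p1, x1, 5, Lee, 1), (p1, x1, 5, Ola, 5), (p1, x1, 5, Wes, 4), (rd, cs, 2, Ivy, 31), (rd, qa, 8, Ivy, 31), (rd, x1, 2, Ivy, 31)}
(Assign ⋈ Dept) ⋈ Proj (natural join on dept): {(p1, cs, 8, Jo, 16, 3190, 6090), (p1, cs, 8, Jo, 16, 7430, 6150), (p1, cs, 8, Jo, 16, 7690, 4110), (p1, cs, 8, Lee, 1, 3190, 6090), (p1, cs, 8, Lee, 1, 7430, 6150), (p1, cs, 8, Lee, 1, 7690, 4110), (p1, cs, 8, Ola, 5, 3190, 6090), (p1, cs, 8, Ola, 5, 7430, 6150), (p1, cs, 8, Ola, 5, 7690, 4110), (p1, cs, 8, Wes, 4, 3190, 6090), (p1, cs, 8, Wes, 4, 7430, 6150), (p1, cs, 8, Wes, 4, 7690, 4110), (p1, mkt, 1, Jo, 16, 3860, 9460), (p1, mkt, 1, Lee, 1, 3860, 9460), (p1, mkt, 1, Ola, 5, 3860, 9460), (p1, mkt, 1, Wes, 4, 3860, 9460), (p1, x1, 5, Jo, 16, 7640, 5590), (p1, x1, 5, Lee, 1, 7640, 5590), (p1, x1, 5, Ola, 5, 7640, 5590), (p1, x1, 5, Wes, 4, 7640, 5590), (rd, cs, 2, Ivy, 31, 3190, 6090), (rd, cs, 2, Ivy, 31, 7430, 6150), (rd, cs, 2, Ivy, 31, 7690, 4110), (rd, x1, 2, Ivy, 31, 7640, 5590)}
Filtering on budget ≥ 5590 leaves {(p1, cs, 8, Jo, 16, 3190, 6090), (p1, cs, 8, Jo, 16, 7430, 6150), (p1, cs, 8, Lee, 1, 3190, 6090), (p1, cs, 8, Lee, 1, 7430, 6150), (p1, cs, 8, Ola, 5, 3190, 6090), (p1, cs, 8, Ola, 5, 7430, 6150), (p1, cs, 8, Wes, 4, 3190, 6090), (p1, cs, 8, Wes, 4, 7430, 6150), (p1, mkt, 1, Jo, 16, 3860, 9460), (p1, mkt, 1, Lee, 1, 3860, 9460), (p1, mkt, 1, Ola, 5, 3860, 9460), (p1, mkt, 1, Wes, 4, 3860, 9460), (p1, x1, 5, Jo, 16, 7640, 5590), (p1, x1, 5, Lee, 1, 7640, 5590), (p1, x1, 5, Ola, 5, 7640, 5590), (p1, x1, 5, Wes, 4, 7640, 5590), (rd, cs, 2, Ivy, 31, 3190, 6090), (rd, cs, 2, Ivy, 31, 7430, 6150), (rd, x1, 2, Ivy, 31, 7640, 5590)}.
Filtering on eid > 30 leaves {(rd, cs, 2, Ivy, 31, 3190, 6090), (rd, cs, 2, Ivy, 31, 7430, 6150), (rd, x1, 2, Ivy, 31, 7640, 5590)}.
Keep only column(s) budget, dept: {(5590, x1), (6090, cs), (6150, cs)}
Taking the difference: {(6150, cs)}

{(6150, cs)}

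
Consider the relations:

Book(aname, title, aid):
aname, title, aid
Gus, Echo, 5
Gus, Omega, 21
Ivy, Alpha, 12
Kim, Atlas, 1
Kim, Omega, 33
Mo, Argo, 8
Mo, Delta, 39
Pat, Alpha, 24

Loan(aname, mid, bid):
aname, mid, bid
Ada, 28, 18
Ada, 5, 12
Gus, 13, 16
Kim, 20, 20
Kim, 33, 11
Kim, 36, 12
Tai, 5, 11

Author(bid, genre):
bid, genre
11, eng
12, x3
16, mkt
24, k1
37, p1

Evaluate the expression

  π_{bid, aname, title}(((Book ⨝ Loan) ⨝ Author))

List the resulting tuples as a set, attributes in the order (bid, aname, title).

Book ⋈ Loan (natural join on aname): {(Gus, Echo, 5, 13, 16), (Gus, Omega, 21, 13, 16), (Kim, Atlas, 1, 20, 20), (Kim, Atlas, 1, 33, 11), (Kim, Atlas, 1, 36, 12), (Kim, Omega, 33, 20, 20), (Kim, Omega, 33, 33, 11), (Kim, Omega, 33, 36, 12)}
(Book ⨝ Loan) ⋈ Author (natural join on bid): {(Gus, Echo, 5, 13, 16, mkt), (Gus, Omega, 21, 13, 16, mkt), (Kim, Atlas, 1, 33, 11, eng), (Kim, Atlas, 1, 36, 12, x3), (Kim, Omega, 33, 33, 11, eng), (Kim, Omega, 33, 36, 12, x3)}
Projecting to bid, aname, title: {(11, Kim, Atlas), (11, Kim, Omega), (12, Kim, Atlas), (12, Kim, Omega), (16, Gus, Echo), (16, Gus, Omega)}

{(11, Kim, Atlas), (11, Kim, Omega), (12, Kim, Atlas), (12, Kim, Omega), (16, Gus, Echo), (16, Gus, Omega)}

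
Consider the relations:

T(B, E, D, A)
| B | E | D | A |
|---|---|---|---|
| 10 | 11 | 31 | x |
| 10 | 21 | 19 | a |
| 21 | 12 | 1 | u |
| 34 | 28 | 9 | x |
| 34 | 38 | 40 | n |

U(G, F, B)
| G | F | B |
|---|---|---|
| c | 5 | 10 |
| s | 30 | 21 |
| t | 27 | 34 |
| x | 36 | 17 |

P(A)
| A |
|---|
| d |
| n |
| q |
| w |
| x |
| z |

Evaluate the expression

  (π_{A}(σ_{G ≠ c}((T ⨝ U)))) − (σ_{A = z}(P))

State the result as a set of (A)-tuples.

Joining T and U on B yields {(10, 11, 31, x, c, 5), (10, 21, 19, a, c, 5), (21, 12, 1, u, s, 30), (34, 28, 9, x, t, 27), (34, 38, 40, n, t, 27)}.
Apply σ_{G ≠ c}; surviving tuples: {(21, 12, 1, u, s, 30), (34, 28, 9, x, t, 27), (34, 38, 40, n, t, 27)}
π_{A} gives {n, u, x}.
Apply σ_{A = z}; surviving tuples: {z}
Set difference of the two operands is {n, u, x}.

{n, u, x}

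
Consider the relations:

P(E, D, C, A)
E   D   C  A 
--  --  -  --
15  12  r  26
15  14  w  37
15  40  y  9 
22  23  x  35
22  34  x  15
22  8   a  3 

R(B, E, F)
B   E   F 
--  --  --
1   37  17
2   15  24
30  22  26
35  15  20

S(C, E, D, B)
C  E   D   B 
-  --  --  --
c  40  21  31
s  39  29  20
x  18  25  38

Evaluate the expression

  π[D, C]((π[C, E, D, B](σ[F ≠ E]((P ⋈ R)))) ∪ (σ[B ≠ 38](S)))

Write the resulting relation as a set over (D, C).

{(12, r), (14, w), (21, c), (23, x), (29, s), (34, x), (40, y), (8, a)}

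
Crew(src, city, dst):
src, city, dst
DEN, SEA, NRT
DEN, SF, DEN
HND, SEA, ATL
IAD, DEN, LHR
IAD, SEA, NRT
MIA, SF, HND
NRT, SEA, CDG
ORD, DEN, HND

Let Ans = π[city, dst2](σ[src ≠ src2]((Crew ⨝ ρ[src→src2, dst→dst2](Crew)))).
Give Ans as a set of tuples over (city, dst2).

{(DEN, HND), (DEN, LHR), (SEA, ATL), (SEA, CDG), (SEA, NRT), (SF, DEN), (SF, HND)}

ρ[src→src2, dst→dst2]: schema becomes (src2, city, dst2); tuples unchanged.
Crew ⋈ ρ[src→src2, dst→dst2](Crew) (natural join on city): {(DEN, SEA, NRT, DEN, NRT), (DEN, SEA, NRT, HND, ATL), (DEN, SEA, NRT, IAD, NRT), (DEN, SEA, NRT, NRT, CDG), (DEN, SF, DEN, DEN, DEN), (DEN, SF, DEN, MIA, HND), (HND, SEA, ATL, DEN, NRT), (HND, SEA, ATL, HND, ATL), (HND, SEA, ATL, IAD, NRT), (HND, SEA, ATL, NRT, CDG), (IAD, DEN, LHR, IAD, LHR), (IAD, DEN, LHR, ORD, HND), (IAD, SEA, NRT, DEN, NRT), (IAD, SEA, NRT, HND, ATL), (IAD, SEA, NRT, IAD, NRT), (IAD, SEA, NRT, NRT, CDG), (MIA, SF, HND, DEN, DEN), (MIA, SF, HND, MIA, HND), (NRT, SEA, CDG, DEN, NRT), (NRT, SEA, CDG, HND, ATL), (NRT, SEA, CDG, IAD, NRT), (NRT, SEA, CDG, NRT, CDG), (ORD, DEN, HND, IAD, LHR), (ORD, DEN, HND, ORD, HND)}
σ[src ≠ src2]: keep tuples satisfying src ≠ src2 → {(DEN, SEA, NRT, HND, ATL), (DEN, SEA, NRT, IAD, NRT), (DEN, SEA, NRT, NRT, CDG), (DEN, SF, DEN, MIA, HND), (HND, SEA, ATL, DEN, NRT), (HND, SEA, ATL, IAD, NRT), (HND, SEA, ATL, NRT, CDG), (IAD, DEN, LHR, ORD, HND), (IAD, SEA, NRT, DEN, NRT), (IAD, SEA, NRT, HND, ATL), (IAD, SEA, NRT, NRT, CDG), (MIA, SF, HND, DEN, DEN), (NRT, SEA, CDG, DEN, NRT), (NRT, SEA, CDG, HND, ATL), (NRT, SEA, CDG, IAD, NRT), (ORD, DEN, HND, IAD, LHR)}
π[city, dst2]: project onto (city, dst2) (9 duplicate(s) eliminated) → {(DEN, HND), (DEN, LHR), (SEA, ATL), (SEA, CDG), (SEA, NRT), (SF, DEN), (SF, HND)}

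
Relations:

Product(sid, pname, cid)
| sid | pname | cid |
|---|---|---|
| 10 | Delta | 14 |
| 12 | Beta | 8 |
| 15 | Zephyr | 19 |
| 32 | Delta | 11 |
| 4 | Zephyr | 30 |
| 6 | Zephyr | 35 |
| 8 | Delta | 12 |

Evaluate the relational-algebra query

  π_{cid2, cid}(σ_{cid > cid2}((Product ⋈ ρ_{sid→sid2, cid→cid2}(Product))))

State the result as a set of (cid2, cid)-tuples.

ρ[sid→sid2, cid→cid2]: schema becomes (sid2, pname, cid2); tuples unchanged.
Product ⋈ ρ_{sid→sid2, cid→cid2}(Product) (natural join on pname): {(10, Delta, 14, 10, 14), (10, Delta, 14, 32, 11), (10, Delta, 14, 8, 12), (12, Beta, 8, 12, 8), (15, Zephyr, 19, 15, 19), (15, Zephyr, 19, 4, 30), (15, Zephyr, 19, 6, 35), (32, Delta, 11, 10, 14), (32, Delta, 11, 32, 11), (32, Delta, 11, 8, 12), (4, Zephyr, 30, 15, 19), (4, Zephyr, 30, 4, 30), (4, Zephyr, 30, 6, 35), (6, Zephyr, 35, 15, 19), (6, Zephyr, 35, 4, 30), (6, Zephyr, 35, 6, 35), (8, Delta, 12, 10, 14), (8, Delta, 12, 32, 11), (8, Delta, 12, 8, 12)}
Apply σ_{cid > cid2}; surviving tuples: {(10, Delta, 14, 32, 11), (10, Delta, 14, 8, 12), (4, Zephyr, 30, 15, 19), (6, Zephyr, 35, 15, 19), (6, Zephyr, 35, 4, 30), (8, Delta, 12, 32, 11)}
Projecting to cid2, cid: {(11, 12), (11, 14), (12, 14), (19, 30), (19, 35), (30, 35)}

{(11, 12), (11, 14), (12, 14), (19, 30), (19, 35), (30, 35)}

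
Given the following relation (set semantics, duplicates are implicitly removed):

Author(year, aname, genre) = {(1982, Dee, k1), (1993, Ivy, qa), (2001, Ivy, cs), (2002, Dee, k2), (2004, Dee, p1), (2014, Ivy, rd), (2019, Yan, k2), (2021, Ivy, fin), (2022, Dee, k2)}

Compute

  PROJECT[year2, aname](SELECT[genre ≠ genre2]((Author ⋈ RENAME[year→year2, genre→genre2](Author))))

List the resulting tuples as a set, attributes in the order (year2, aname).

ρ[year→year2, genre→genre2]: schema becomes (year2, aname, genre2); tuples unchanged.
Joining Author and RENAME[year→year2, genre→genre2](Author) on aname yields {(1982, Dee, k1, 1982, k1), (1982, Dee, k1, 2002, k2), (1982, Dee, k1, 2004, p1), (1982, Dee, k1, 2022, k2), (1993, Ivy, qa, 1993, qa), (1993, Ivy, qa, 2001, cs), (1993, Ivy, qa, 2014, rd), (1993, Ivy, qa, 2021, fin), (2001, Ivy, cs, 1993, qa), (2001, Ivy, cs, 2001, cs), (2001, Ivy, cs, 2014, rd), (2001, Ivy, cs, 2021, fin), (2002, Dee, k2, 1982, k1), (2002, Dee, k2, 2002, k2), (2002, Dee, k2, 2004, p1), (2002, Dee, k2, 2022, k2), (2004, Dee, p1, 1982, k1), (2004, Dee, p1, 2002, k2), (2004, Dee, p1, 2004, p1), (2004, Dee, p1, 2022, k2), (2014, Ivy, rd, 1993, qa), (2014, Ivy, rd, 2001, cs), (2014, Ivy, rd, 2014, rd), (2014, Ivy, rd, 2021, fin), (2019, Yan, k2, 2019, k2), (2021, Ivy, fin, 1993, qa), (2021, Ivy, fin, 2001, cs), (2021, Ivy, fin, 2014, rd), (2021, Ivy, fin, 2021, fin), (2022, Dee, k2, 1982, k1), (2022, Dee, k2, 2002, k2), (2022, Dee, k2, 2004, p1), (2022, Dee, k2, 2022, k2)}.
Filtering on genre ≠ genre2 leaves {(1982, Dee, k1, 2002, k2), (1982, Dee, k1, 2004, p1), (1982, Dee, k1, 2022, k2), (1993, Ivy, qa, 2001, cs), (1993, Ivy, qa, 2014, rd), (1993, Ivy, qa, 2021, fin), (2001, Ivy, cs, 1993, qa), (2001, Ivy, cs, 2014, rd), (2001, Ivy, cs, 2021, fin), (2002, Dee, k2, 1982, k1), (2002, Dee, k2, 2004, p1), (2004, Dee, p1, 1982, k1), (2004, Dee, p1, 2002, k2), (2004, Dee, p1, 2022, k2), (2014, Ivy, rd, 1993, qa), (2014, Ivy, rd, 2001, cs), (2014, Ivy, rd, 2021, fin), (2021, Ivy, fin, 1993, qa), (2021, Ivy, fin, 2001, cs), (2021, Ivy, fin, 2014, rd), (2022, Dee, k2, 1982, k1), (2022, Dee, k2, 2004, p1)}.
π[year2, aname]: project onto (year2, aname) (14 duplicate(s) eliminated) → {(1982, Dee), (1993, Ivy), (2001, Ivy), (2002, Dee), (2004, Dee), (2014, Ivy), (2021, Ivy), (2022, Dee)}

{(1982, Dee), (1993, Ivy), (2001, Ivy), (2002, Dee), (2004, Dee), (2014, Ivy), (2021, Ivy), (2022, Dee)}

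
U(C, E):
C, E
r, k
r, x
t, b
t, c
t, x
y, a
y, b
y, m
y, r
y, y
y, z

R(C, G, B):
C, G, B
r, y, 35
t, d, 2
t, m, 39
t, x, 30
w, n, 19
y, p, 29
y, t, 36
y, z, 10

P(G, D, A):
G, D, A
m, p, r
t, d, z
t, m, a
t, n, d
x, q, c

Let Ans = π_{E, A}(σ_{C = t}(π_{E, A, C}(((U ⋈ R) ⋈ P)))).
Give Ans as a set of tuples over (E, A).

{(b, c), (b, r), (c, c), (c, r), (x, c), (x, r)}

Joining U and R on C yields {(r, k, y, 35), (r, x, y, 35), (t, b, d, 2), (t, b, m, 39), (t, b, x, 30), (t, c, d, 2), (t, c, m, 39), (t, c, x, 30), (t, x, d, 2), (t, x, m, 39), (t, x, x, 30), (y, a, p, 29), (y, a, t, 36), (y, a, z, 10), (y, b, p, 29), (y, b, t, 36), (y, b, z, 10), (y, m, p, 29), (y, m, t, 36), (y, m, z, 10), (y, r, p, 29), (y, r, t, 36), (y, r, z, 10), (y, y, p, 29), (y, y, t, 36), (y, y, z, 10), (y, z, p, 29), (y, z, t, 36), (y, z, z, 10)}.
Joining (U ⋈ R) and P on G yields {(t, b, m, 39, p, r), (t, b, x, 30, q, c), (t, c, m, 39, p, r), (t, c, x, 30, q, c), (t, x, m, 39, p, r), (t, x, x, 30, q, c), (y, a, t, 36, d, z), (y, a, t, 36, m, a), (y, a, t, 36, n, d), (y, b, t, 36, d, z), (y, b, t, 36, m, a), (y, b, t, 36, n, d), (y, m, t, 36, d, z), (y, m, t, 36, m, a), (y, m, t, 36, n, d), (y, r, t, 36, d, z), (y, r, t, 36, m, a), (y, r, t, 36, n, d), (y, y, t, 36, d, z), (y, y, t, 36, m, a), (y, y, t, 36, n, d), (y, z, t, 36, d, z), (y, z, t, 36, m, a), (y, z, t, 36, n, d)}.
π_{E, A, C} gives {(a, a, y), (a, d, y), (a, z, y), (b, a, y), (b, c, t), (b, d, y), (b, r, t), (b, z, y), (c, c, t), (c, r, t), (m, a, y), (m, d, y), (m, z, y), (r, a, y), (r, d, y), (r, z, y), (x, c, t), (x, r, t), (y, a, y), (y, d, y), (y, z, y), (z, a, y), (z, d, y), (z, z, y)}.
Filtering on C = t leaves {(b, c, t), (b, r, t), (c, c, t), (c, r, t), (x, c, t), (x, r, t)}.
π_{E, A} gives {(b, c), (b, r), (c, c), (c, r), (x, c), (x, r)}.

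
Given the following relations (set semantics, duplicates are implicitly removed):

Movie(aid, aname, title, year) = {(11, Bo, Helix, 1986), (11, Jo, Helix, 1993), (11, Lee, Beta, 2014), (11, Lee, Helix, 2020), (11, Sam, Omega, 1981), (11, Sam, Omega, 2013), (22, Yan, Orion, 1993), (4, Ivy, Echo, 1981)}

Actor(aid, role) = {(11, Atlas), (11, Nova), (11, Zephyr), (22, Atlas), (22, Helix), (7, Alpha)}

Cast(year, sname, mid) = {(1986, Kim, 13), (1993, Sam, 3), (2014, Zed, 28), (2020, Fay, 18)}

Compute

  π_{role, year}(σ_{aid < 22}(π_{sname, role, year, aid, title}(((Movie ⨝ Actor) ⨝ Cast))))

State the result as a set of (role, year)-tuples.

Movie ⋈ Actor (natural join on aid): {(11, Bo, Helix, 1986, Atlas), (11, Bo, Helix, 1986, Nova), (11, Bo, Helix, 1986, Zephyr), (11, Jo, Helix, 1993, Atlas), (11, Jo, Helix, 1993, Nova), (11, Jo, Helix, 1993, Zephyr), (11, Lee, Beta, 2014, Atlas), (11, Lee, Beta, 2014, Nova), (11, Lee, Beta, 2014, Zephyr), (11, Lee, Helix, 2020, Atlas), (11, Lee, Helix, 2020, Nova), (11, Lee, Helix, 2020, Zephyr), (11, Sam, Omega, 1981, Atlas), (11, Sam, Omega, 1981, Nova), (11, Sam, Omega, 1981, Zephyr), (11, Sam, Omega, 2013, Atlas), (11, Sam, Omega, 2013, Nova), (11, Sam, Omega, 2013, Zephyr), (22, Yan, Orion, 1993, Atlas), (22, Yan, Orion, 1993, Helix)}
(Movie ⨝ Actor) ⋈ Cast (natural join on year): {(11, Bo, Helix, 1986, Atlas, Kim, 13), (11, Bo, Helix, 1986, Nova, Kim, 13), (11, Bo, Helix, 1986, Zephyr, Kim, 13), (11, Jo, Helix, 1993, Atlas, Sam, 3), (11, Jo, Helix, 1993, Nova, Sam, 3), (11, Jo, Helix, 1993, Zephyr, Sam, 3), (11, Lee, Beta, 2014, Atlas, Zed, 28), (11, Lee, Beta, 2014, Nova, Zed, 28), (11, Lee, Beta, 2014, Zephyr, Zed, 28), (11, Lee, Helix, 2020, Atlas, Fay, 18), (11, Lee, Helix, 2020, Nova, Fay, 18), (11, Lee, Helix, 2020, Zephyr, Fay, 18), (22, Yan, Orion, 1993, Atlas, Sam, 3), (22, Yan, Orion, 1993, Helix, Sam, 3)}
Keep only column(s) sname, role, year, aid, title: {(Fay, Atlas, 2020, 11, Helix), (Fay, Nova, 2020, 11, Helix), (Fay, Zephyr, 2020, 11, Helix), (Kim, Atlas, 1986, 11, Helix), (Kim, Nova, 1986, 11, Helix), (Kim, Zephyr, 1986, 11, Helix), (Sam, Atlas, 1993, 11, Helix), (Sam, Atlas, 1993, 22, Orion), (Sam, Helix, 1993, 22, Orion), (Sam, Nova, 1993, 11, Helix), (Sam, Zephyr, 1993, 11, Helix), (Zed, Atlas, 2014, 11, Beta), (Zed, Nova, 2014, 11, Beta), (Zed, Zephyr, 2014, 11, Beta)}
Filtering on aid < 22 leaves {(Fay, Atlas, 2020, 11, Helix), (Fay, Nova, 2020, 11, Helix), (Fay, Zephyr, 2020, 11, Helix), (Kim, Atlas, 1986, 11, Helix), (Kim, Nova, 1986, 11, Helix), (Kim, Zephyr, 1986, 11, Helix), (Sam, Atlas, 1993, 11, Helix), (Sam, Nova, 1993, 11, Helix), (Sam, Zephyr, 1993, 11, Helix), (Zed, Atlas, 2014, 11, Beta), (Zed, Nova, 2014, 11, Beta), (Zed, Zephyr, 2014, 11, Beta)}.
Keep only column(s) role, year: {(Atlas, 1986), (Atlas, 1993), (Atlas, 2014), (Atlas, 2020), (Nova, 1986), (Nova, 1993), (Nova, 2014), (Nova, 2020), (Zephyr, 1986), (Zephyr, 1993), (Zephyr, 2014), (Zephyr, 2020)}

{(Atlas, 1986), (Atlas, 1993), (Atlas, 2014), (Atlas, 2020), (Nova, 1986), (Nova, 1993), (Nova, 2014), (Nova, 2020), (Zephyr, 1986), (Zephyr, 1993), (Zephyr, 2014), (Zephyr, 2020)}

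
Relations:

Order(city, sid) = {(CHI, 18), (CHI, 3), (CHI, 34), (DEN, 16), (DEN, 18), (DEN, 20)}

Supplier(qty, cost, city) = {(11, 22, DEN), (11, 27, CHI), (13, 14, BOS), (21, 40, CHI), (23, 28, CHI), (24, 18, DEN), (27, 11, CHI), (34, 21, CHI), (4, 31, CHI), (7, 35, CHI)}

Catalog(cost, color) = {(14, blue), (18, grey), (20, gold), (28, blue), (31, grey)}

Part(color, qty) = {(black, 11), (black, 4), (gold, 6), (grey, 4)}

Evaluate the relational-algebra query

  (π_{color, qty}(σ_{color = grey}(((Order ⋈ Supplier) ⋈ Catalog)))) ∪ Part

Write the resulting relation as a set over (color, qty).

{(black, 11), (black, 4), (gold, 6), (grey, 24), (grey, 4)}

Order ⋈ Supplier (natural join on city): {(CHI, 18, 11, 27), (CHI, 18, 21, 40), (CHI, 18, 23, 28), (CHI, 18, 27, 11), (CHI, 18, 34, 21), (CHI, 18, 4, 31), (CHI, 18, 7, 35), (CHI, 3, 11, 27), (CHI, 3, 21, 40), (CHI, 3, 23, 28), (CHI, 3, 27, 11), (CHI, 3, 34, 21), (CHI, 3, 4, 31), (CHI, 3, 7, 35), (CHI, 34, 11, 27), (CHI, 34, 21, 40), (CHI, 34, 23, 28), (CHI, 34, 27, 11), (CHI, 34, 34, 21), (CHI, 34, 4, 31), (CHI, 34, 7, 35), (DEN, 16, 11, 22), (DEN, 16, 24, 18), (DEN, 18, 11, 22), (DEN, 18, 24, 18), (DEN, 20, 11, 22), (DEN, 20, 24, 18)}
(Order ⋈ Supplier) ⋈ Catalog (natural join on cost): {(CHI, 18, 23, 28, blue), (CHI, 18, 4, 31, grey), (CHI, 3, 23, 28, blue), (CHI, 3, 4, 31, grey), (CHI, 34, 23, 28, blue), (CHI, 34, 4, 31, grey), (DEN, 16, 24, 18, grey), (DEN, 18, 24, 18, grey), (DEN, 20, 24, 18, grey)}
Apply σ_{color = grey}; surviving tuples: {(CHI, 18, 4, 31, grey), (CHI, 3, 4, 31, grey), (CHI, 34, 4, 31, grey), (DEN, 16, 24, 18, grey), (DEN, 18, 24, 18, grey), (DEN, 20, 24, 18, grey)}
Keep only column(s) color, qty (4 duplicate(s) eliminated): {(grey, 24), (grey, 4)}
Set union of the two operands is {(black, 11), (black, 4), (gold, 6), (grey, 24), (grey, 4)}.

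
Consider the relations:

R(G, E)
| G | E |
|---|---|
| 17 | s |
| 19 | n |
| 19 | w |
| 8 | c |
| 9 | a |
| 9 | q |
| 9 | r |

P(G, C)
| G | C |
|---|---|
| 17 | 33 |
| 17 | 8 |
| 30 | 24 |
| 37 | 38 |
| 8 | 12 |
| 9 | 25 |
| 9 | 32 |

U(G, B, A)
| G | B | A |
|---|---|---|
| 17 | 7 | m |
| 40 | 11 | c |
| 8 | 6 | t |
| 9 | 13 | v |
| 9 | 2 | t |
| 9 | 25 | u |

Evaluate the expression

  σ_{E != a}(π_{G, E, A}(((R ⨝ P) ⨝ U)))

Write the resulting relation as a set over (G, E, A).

{(17, s, m), (8, c, t), (9, q, t), (9, q, u), (9, q, v), (9, r, t), (9, r, u), (9, r, v)}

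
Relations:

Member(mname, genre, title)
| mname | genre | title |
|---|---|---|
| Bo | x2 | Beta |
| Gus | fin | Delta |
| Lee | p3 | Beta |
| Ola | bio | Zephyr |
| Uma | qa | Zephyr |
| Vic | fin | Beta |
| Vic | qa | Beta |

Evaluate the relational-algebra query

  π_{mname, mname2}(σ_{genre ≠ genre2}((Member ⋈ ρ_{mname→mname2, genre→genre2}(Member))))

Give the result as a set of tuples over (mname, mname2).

ρ[mname→mname2, genre→genre2]: schema becomes (mname2, genre2, title); tuples unchanged.
Joining Member and ρ_{mname→mname2, genre→genre2}(Member) on title yields {(Bo, x2, Beta, Bo, x2), (Bo, x2, Beta, Lee, p3), (Bo, x2, Beta, Vic, fin), (Bo, x2, Beta, Vic, qa), (Gus, fin, Delta, Gus, fin), (Lee, p3, Beta, Bo, x2), (Lee, p3, Beta, Lee, p3), (Lee, p3, Beta, Vic, fin), (Lee, p3, Beta, Vic, qa), (Ola, bio, Zephyr, Ola, bio), (Ola, bio, Zephyr, Uma, qa), (Uma, qa, Zephyr, Ola, bio), (Uma, qa, Zephyr, Uma, qa), (Vic, fin, Beta, Bo, x2), (Vic, fin, Beta, Lee, p3), (Vic, fin, Beta, Vic, fin), (Vic, fin, Beta, Vic, qa), (Vic, qa, Beta, Bo, x2), (Vic, qa, Beta, Lee, p3), (Vic, qa, Beta, Vic, fin), (Vic, qa, Beta, Vic, qa)}.
Selection genre ≠ genre2: {(Bo, x2, Beta, Lee, p3), (Bo, x2, Beta, Vic, fin), (Bo, x2, Beta, Vic, qa), (Lee, p3, Beta, Bo, x2), (Lee, p3, Beta, Vic, fin), (Lee, p3, Beta, Vic, qa), (Ola, bio, Zephyr, Uma, qa), (Uma, qa, Zephyr, Ola, bio), (Vic, fin, Beta, Bo, x2), (Vic, fin, Beta, Lee, p3), (Vic, fin, Beta, Vic, qa), (Vic, qa, Beta, Bo, x2), (Vic, qa, Beta, Lee, p3), (Vic, qa, Beta, Vic, fin)}
π[mname, mname2]: project onto (mname, mname2) (5 duplicate(s) eliminated) → {(Bo, Lee), (Bo, Vic), (Lee, Bo), (Lee, Vic), (Ola, Uma), (Uma, Ola), (Vic, Bo), (Vic, Lee), (Vic, Vic)}

{(Bo, Lee), (Bo, Vic), (Lee, Bo), (Lee, Vic), (Ola, Uma), (Uma, Ola), (Vic, Bo), (Vic, Lee), (Vic, Vic)}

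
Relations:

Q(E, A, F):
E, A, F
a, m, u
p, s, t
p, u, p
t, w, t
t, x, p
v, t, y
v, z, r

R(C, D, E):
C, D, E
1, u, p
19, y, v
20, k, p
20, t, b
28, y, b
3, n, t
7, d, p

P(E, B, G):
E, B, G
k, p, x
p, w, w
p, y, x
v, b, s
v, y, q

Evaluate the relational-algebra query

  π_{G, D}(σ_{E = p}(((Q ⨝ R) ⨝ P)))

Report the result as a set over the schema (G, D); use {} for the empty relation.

{(w, d), (w, k), (w, u), (x, d), (x, k), (x, u)}

Natural join on E: {(p, s, t, 1, u), (p, s, t, 20, k), (p, s, t, 7, d), (p, u, p, 1, u), (p, u, p, 20, k), (p, u, p, 7, d), (t, w, t, 3, n), (t, x, p, 3, n), (v, t, y, 19, y), (v, z, r, 19, y)}
Natural join on E: {(p, s, t, 1, u, w, w), (p, s, t, 1, u, y, x), (p, s, t, 20, k, w, w), (p, s, t, 20, k, y, x), (p, s, t, 7, d, w, w), (p, s, t, 7, d, y, x), (p, u, p, 1, u, w, w), (p, u, p, 1, u, y, x), (p, u, p, 20, k, w, w), (p, u, p, 20, k, y, x), (p, u, p, 7, d, w, w), (p, u, p, 7, d, y, x), (v, t, y, 19, y, b, s), (v, t, y, 19, y, y, q), (v, z, r, 19, y, b, s), (v, z, r, 19, y, y, q)}
σ[E = p]: keep tuples satisfying E = p → {(p, s, t, 1, u, w, w), (p, s, t, 1, u, y, x), (p, s, t, 20, k, w, w), (p, s, t, 20, k, y, x), (p, s, t, 7, d, w, w), (p, s, t, 7, d, y, x), (p, u, p, 1, u, w, w), (p, u, p, 1, u, y, x), (p, u, p, 20, k, w, w), (p, u, p, 20, k, y, x), (p, u, p, 7, d, w, w), (p, u, p, 7, d, y, x)}
π_{G, D} gives {(w, d), (w, k), (w, u), (x, d), (x, k), (x, u)} (6 duplicate(s) eliminated).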